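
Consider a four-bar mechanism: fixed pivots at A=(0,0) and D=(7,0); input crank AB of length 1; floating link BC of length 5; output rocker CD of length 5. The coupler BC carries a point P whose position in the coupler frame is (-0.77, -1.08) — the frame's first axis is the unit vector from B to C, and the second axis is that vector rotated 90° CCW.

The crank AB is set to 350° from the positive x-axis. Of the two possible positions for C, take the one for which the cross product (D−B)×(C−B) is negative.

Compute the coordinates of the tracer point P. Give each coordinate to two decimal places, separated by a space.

A=(0,0), D=(7.00,0)
B = A + 1.00·(cos350°, sin350°) = (0.9848, -0.1736)
|BD| = 6.0177
circle(B,5.00) ∩ circle(D,5.00): a=3.0088, h=3.9933
  candidates: C₊=(3.8772,3.9049) cross=24.031; C₋=(4.1076,-4.0785) cross=-24.031
  mode - wants cross < 0 → take C=(4.1076,-4.0785) (cross=-24.031)
ex = (C−B)/|BC| = (0.6246,-0.7810); ey = (0.7810,0.6246)
P = B + -0.77·ex + -1.08·ey = (-0.3396,-0.2468)

-0.34 -0.25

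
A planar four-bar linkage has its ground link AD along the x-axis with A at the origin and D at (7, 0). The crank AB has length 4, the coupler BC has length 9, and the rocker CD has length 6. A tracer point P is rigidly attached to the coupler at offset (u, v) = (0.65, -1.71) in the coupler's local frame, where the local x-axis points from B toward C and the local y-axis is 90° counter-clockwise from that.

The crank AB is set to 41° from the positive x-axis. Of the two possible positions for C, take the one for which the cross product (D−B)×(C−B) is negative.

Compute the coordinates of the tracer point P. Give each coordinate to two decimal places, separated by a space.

1.61 1.46

A=(0,0), D=(7.00,0)
B = A + 4.00·(cos41°, sin41°) = (3.0188, 2.6242)
|BD| = 4.7683
circle(B,9.00) ∩ circle(D,6.00): a=7.1028, h=5.5272
  candidates: C₊=(11.9911,3.3300) cross=26.355; C₋=(5.9073,-5.8997) cross=-26.355
  mode - wants cross < 0 → take C=(5.9073,-5.8997) (cross=-26.355)
ex = (C−B)/|BC| = (0.3209,-0.9471); ey = (0.9471,0.3209)
P = B + 0.65·ex + -1.71·ey = (1.6079,1.4598)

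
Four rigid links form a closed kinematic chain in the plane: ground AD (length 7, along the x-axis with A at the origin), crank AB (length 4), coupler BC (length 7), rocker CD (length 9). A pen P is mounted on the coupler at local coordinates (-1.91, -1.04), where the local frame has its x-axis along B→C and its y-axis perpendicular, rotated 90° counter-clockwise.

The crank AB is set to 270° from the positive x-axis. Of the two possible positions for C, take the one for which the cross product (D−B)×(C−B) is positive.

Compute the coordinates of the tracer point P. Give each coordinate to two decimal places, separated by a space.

A=(0,0), D=(7.00,0)
B = A + 4.00·(cos270°, sin270°) = (-0.0000, -4.0000)
|BD| = 8.0623
circle(B,7.00) ∩ circle(D,9.00): a=2.0466, h=6.6941
  candidates: C₊=(-1.5443,2.8275) cross=53.970; C₋=(5.0981,-8.7968) cross=-53.970
  mode + wants cross > 0 → take C=(-1.5443,2.8275) (cross=53.970)
ex = (C−B)/|BC| = (-0.2206,0.9754); ey = (-0.9754,-0.2206)
P = B + -1.91·ex + -1.04·ey = (1.4357,-5.6335)

1.44 -5.63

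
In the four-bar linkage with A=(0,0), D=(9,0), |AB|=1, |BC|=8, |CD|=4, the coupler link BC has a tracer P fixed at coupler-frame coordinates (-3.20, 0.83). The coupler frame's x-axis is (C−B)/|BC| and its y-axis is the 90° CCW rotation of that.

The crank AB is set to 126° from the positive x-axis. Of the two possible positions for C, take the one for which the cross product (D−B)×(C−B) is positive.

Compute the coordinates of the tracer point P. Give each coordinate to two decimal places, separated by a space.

A=(0,0), D=(9.00,0)
B = A + 1.00·(cos126°, sin126°) = (-0.5878, 0.8090)
|BD| = 9.6219
circle(B,8.00) ∩ circle(D,4.00): a=7.3052, h=3.2609
  candidates: C₊=(6.9658,3.4441) cross=31.376; C₋=(6.4174,-3.0545) cross=-31.376
  mode + wants cross > 0 → take C=(6.9658,3.4441) (cross=31.376)
ex = (C−B)/|BC| = (0.9442,0.3294); ey = (-0.3294,0.9442)
P = B + -3.20·ex + 0.83·ey = (-3.8826,0.5387)

-3.88 0.54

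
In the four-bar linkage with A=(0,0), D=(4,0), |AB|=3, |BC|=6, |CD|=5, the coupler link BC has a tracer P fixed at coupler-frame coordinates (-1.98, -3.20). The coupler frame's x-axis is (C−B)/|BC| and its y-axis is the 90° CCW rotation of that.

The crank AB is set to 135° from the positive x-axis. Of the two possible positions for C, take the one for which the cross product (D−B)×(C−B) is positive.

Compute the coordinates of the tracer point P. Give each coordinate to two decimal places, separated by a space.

-2.37 -1.63

A=(0,0), D=(4.00,0)
B = A + 3.00·(cos135°, sin135°) = (-2.1213, 2.1213)
|BD| = 6.4785
circle(B,6.00) ∩ circle(D,5.00): a=4.0882, h=4.3917
  candidates: C₊=(3.1795,4.9322) cross=28.451; C₋=(0.3035,-3.3669) cross=-28.451
  mode + wants cross > 0 → take C=(3.1795,4.9322) (cross=28.451)
ex = (C−B)/|BC| = (0.8835,0.4685); ey = (-0.4685,0.8835)
P = B + -1.98·ex + -3.20·ey = (-2.3714,-1.6334)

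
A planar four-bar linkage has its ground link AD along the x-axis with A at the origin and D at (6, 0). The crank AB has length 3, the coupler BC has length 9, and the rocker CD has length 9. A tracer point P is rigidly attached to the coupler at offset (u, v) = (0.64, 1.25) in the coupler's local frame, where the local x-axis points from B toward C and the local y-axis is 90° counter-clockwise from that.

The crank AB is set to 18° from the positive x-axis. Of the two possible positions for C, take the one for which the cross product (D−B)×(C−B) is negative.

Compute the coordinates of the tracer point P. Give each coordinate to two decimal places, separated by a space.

A=(0,0), D=(6.00,0)
B = A + 3.00·(cos18°, sin18°) = (2.8532, 0.9271)
|BD| = 3.2805
circle(B,9.00) ∩ circle(D,9.00): a=1.6403, h=8.8493
  candidates: C₊=(6.9273,8.9521) cross=29.030; C₋=(1.9259,-8.0250) cross=-29.030
  mode - wants cross < 0 → take C=(1.9259,-8.0250) (cross=-29.030)
ex = (C−B)/|BC| = (-0.1030,-0.9947); ey = (0.9947,-0.1030)
P = B + 0.64·ex + 1.25·ey = (4.0306,0.1617)

4.03 0.16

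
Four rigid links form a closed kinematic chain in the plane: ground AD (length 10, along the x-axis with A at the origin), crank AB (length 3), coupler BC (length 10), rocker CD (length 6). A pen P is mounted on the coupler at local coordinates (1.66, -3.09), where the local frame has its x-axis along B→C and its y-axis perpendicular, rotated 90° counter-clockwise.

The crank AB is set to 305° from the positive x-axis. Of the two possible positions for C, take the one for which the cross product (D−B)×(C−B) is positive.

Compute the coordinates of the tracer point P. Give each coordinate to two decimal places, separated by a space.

5.19 -2.98

A=(0,0), D=(10.00,0)
B = A + 3.00·(cos305°, sin305°) = (1.7207, -2.4575)
|BD| = 8.6363
circle(B,10.00) ∩ circle(D,6.00): a=8.0234, h=5.9686
  candidates: C₊=(7.7141,5.5475) cross=51.547; C₋=(11.1109,-5.8963) cross=-51.547
  mode + wants cross > 0 → take C=(7.7141,5.5475) (cross=51.547)
ex = (C−B)/|BC| = (0.5993,0.8005); ey = (-0.8005,0.5993)
P = B + 1.66·ex + -3.09·ey = (5.1892,-2.9806)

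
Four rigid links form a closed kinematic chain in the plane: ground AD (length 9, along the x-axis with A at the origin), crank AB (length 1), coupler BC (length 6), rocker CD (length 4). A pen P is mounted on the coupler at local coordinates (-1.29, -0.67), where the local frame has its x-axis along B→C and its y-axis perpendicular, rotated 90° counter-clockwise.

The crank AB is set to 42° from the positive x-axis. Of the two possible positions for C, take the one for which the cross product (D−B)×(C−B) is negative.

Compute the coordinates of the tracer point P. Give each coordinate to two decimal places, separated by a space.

-0.71 0.77

A=(0,0), D=(9.00,0)
B = A + 1.00·(cos42°, sin42°) = (0.7431, 0.6691)
|BD| = 8.2839
circle(B,6.00) ∩ circle(D,4.00): a=5.3491, h=2.7179
  candidates: C₊=(6.2943,2.9461) cross=22.515; C₋=(5.8552,-2.4720) cross=-22.515
  mode - wants cross < 0 → take C=(5.8552,-2.4720) (cross=-22.515)
ex = (C−B)/|BC| = (0.8520,-0.5235); ey = (0.5235,0.8520)
P = B + -1.29·ex + -0.67·ey = (-0.7067,0.7736)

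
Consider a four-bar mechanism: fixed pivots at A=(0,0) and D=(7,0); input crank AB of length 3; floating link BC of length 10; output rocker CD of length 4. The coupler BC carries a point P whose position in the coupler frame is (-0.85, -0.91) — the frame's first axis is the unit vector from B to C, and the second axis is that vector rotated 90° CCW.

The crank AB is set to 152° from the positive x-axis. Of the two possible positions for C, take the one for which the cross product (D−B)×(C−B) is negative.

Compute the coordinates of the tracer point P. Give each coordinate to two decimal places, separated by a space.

A=(0,0), D=(7.00,0)
B = A + 3.00·(cos152°, sin152°) = (-2.6488, 1.4084)
|BD| = 9.7511
circle(B,10.00) ∩ circle(D,4.00): a=9.1828, h=3.9594
  candidates: C₊=(7.0095,4.0000) cross=38.609; C₋=(5.8657,-3.8358) cross=-38.609
  mode - wants cross < 0 → take C=(5.8657,-3.8358) (cross=-38.609)
ex = (C−B)/|BC| = (0.8515,-0.5244); ey = (0.5244,0.8515)
P = B + -0.85·ex + -0.91·ey = (-3.8498,1.0793)

-3.85 1.08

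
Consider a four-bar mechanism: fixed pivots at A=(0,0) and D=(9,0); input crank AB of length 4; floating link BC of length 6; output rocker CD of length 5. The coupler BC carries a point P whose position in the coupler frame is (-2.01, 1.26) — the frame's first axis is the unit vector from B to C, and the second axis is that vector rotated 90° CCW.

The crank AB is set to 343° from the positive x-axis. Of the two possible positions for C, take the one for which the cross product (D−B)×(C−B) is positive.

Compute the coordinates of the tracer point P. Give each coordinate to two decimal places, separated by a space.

1.83 -2.45

A=(0,0), D=(9.00,0)
B = A + 4.00·(cos343°, sin343°) = (3.8252, -1.1695)
|BD| = 5.3053
circle(B,6.00) ∩ circle(D,5.00): a=3.6893, h=4.7317
  candidates: C₊=(6.3808,4.2591) cross=25.103; C₋=(8.4669,-4.9715) cross=-25.103
  mode + wants cross > 0 → take C=(6.3808,4.2591) (cross=25.103)
ex = (C−B)/|BC| = (0.4259,0.9048); ey = (-0.9048,0.4259)
P = B + -2.01·ex + 1.26·ey = (1.8291,-2.4514)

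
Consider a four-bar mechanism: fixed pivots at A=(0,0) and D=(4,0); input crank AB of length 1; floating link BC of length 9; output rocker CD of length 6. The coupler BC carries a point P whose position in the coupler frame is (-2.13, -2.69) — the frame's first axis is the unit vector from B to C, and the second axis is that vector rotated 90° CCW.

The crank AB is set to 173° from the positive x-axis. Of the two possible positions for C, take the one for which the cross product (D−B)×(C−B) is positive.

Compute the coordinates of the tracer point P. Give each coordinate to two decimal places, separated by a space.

A=(0,0), D=(4.00,0)
B = A + 1.00·(cos173°, sin173°) = (-0.9925, 0.1219)
|BD| = 4.9940
circle(B,9.00) ∩ circle(D,6.00): a=7.0024, h=5.6539
  candidates: C₊=(6.1457,5.6032) cross=28.236; C₋=(5.8698,-5.7012) cross=-28.236
  mode + wants cross > 0 → take C=(6.1457,5.6032) (cross=28.236)
ex = (C−B)/|BC| = (0.7931,0.6090); ey = (-0.6090,0.7931)
P = B + -2.13·ex + -2.69·ey = (-1.0436,-3.3089)

-1.04 -3.31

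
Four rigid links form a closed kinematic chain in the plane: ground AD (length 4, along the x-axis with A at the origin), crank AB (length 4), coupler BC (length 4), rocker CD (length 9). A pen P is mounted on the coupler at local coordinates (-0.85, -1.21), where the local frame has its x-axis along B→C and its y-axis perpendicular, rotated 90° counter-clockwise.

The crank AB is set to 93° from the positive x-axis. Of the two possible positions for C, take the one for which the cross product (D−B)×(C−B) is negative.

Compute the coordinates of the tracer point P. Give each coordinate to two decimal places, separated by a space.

0.55 5.26

A=(0,0), D=(4.00,0)
B = A + 4.00·(cos93°, sin93°) = (-0.2093, 3.9945)
|BD| = 5.8030
circle(B,4.00) ∩ circle(D,9.00): a=-2.6991, h=2.9521
  candidates: C₊=(-0.1351,7.9938) cross=17.131; C₋=(-4.1993,3.7110) cross=-17.131
  mode - wants cross < 0 → take C=(-4.1993,3.7110) (cross=-17.131)
ex = (C−B)/|BC| = (-0.9975,-0.0709); ey = (0.0709,-0.9975)
P = B + -0.85·ex + -1.21·ey = (0.5528,5.2617)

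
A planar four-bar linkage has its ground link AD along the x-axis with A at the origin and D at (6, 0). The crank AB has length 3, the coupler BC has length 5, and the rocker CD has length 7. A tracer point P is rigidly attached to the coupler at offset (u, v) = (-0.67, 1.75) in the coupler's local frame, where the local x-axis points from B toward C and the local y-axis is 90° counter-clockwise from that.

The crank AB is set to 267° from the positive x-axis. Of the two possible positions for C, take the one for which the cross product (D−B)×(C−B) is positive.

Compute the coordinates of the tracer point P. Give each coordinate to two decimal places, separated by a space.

A=(0,0), D=(6.00,0)
B = A + 3.00·(cos267°, sin267°) = (-0.1570, -2.9959)
|BD| = 6.8472
circle(B,5.00) ∩ circle(D,7.00): a=1.6711, h=4.7125
  candidates: C₊=(-0.7163,1.9727) cross=32.267; C₋=(3.4075,-6.5022) cross=-32.267
  mode + wants cross > 0 → take C=(-0.7163,1.9727) (cross=32.267)
ex = (C−B)/|BC| = (-0.1119,0.9937); ey = (-0.9937,-0.1119)
P = B + -0.67·ex + 1.75·ey = (-1.8211,-3.8574)

-1.82 -3.86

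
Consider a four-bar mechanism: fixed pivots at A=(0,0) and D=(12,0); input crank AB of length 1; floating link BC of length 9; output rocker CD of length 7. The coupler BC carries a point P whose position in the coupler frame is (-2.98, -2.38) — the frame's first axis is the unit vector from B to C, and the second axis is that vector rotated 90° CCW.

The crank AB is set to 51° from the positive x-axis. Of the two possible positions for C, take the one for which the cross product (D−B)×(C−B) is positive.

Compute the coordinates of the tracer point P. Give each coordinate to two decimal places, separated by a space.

-0.51 -2.86

A=(0,0), D=(12.00,0)
B = A + 1.00·(cos51°, sin51°) = (0.6293, 0.7771)
|BD| = 11.3972
circle(B,9.00) ∩ circle(D,7.00): a=7.1025, h=5.5277
  candidates: C₊=(8.0922,5.8077) cross=63.000; C₋=(7.3383,-5.2220) cross=-63.000
  mode + wants cross > 0 → take C=(8.0922,5.8077) (cross=63.000)
ex = (C−B)/|BC| = (0.8292,0.5589); ey = (-0.5589,0.8292)
P = B + -2.98·ex + -2.38·ey = (-0.5114,-2.8620)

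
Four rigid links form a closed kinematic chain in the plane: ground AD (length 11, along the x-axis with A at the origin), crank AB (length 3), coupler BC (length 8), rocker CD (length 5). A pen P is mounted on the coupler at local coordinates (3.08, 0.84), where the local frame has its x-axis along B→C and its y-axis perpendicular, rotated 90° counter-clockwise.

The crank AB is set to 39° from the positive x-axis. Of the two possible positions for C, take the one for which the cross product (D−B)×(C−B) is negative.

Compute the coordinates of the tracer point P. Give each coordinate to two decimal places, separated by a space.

A=(0,0), D=(11.00,0)
B = A + 3.00·(cos39°, sin39°) = (2.3314, 1.8880)
|BD| = 8.8718
circle(B,8.00) ∩ circle(D,5.00): a=6.6339, h=4.4712
  candidates: C₊=(9.7649,4.8450) cross=39.668; C₋=(7.8619,-3.8926) cross=-39.668
  mode - wants cross < 0 → take C=(7.8619,-3.8926) (cross=-39.668)
ex = (C−B)/|BC| = (0.6913,-0.7226); ey = (0.7226,0.6913)
P = B + 3.08·ex + 0.84·ey = (5.0676,0.2432)

5.07 0.24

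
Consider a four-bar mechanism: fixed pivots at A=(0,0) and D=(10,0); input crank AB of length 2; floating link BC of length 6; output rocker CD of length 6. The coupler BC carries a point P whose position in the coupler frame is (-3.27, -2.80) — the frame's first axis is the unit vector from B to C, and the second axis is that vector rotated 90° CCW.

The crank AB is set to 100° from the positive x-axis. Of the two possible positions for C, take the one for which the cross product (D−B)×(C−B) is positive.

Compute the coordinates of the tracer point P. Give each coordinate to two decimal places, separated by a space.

A=(0,0), D=(10.00,0)
B = A + 2.00·(cos100°, sin100°) = (-0.3473, 1.9696)
|BD| = 10.5331
circle(B,6.00) ∩ circle(D,6.00): a=5.2665, h=2.8746
  candidates: C₊=(5.3639,3.8087) cross=30.279; C₋=(4.2888,-1.8391) cross=-30.279
  mode + wants cross > 0 → take C=(5.3639,3.8087) (cross=30.279)
ex = (C−B)/|BC| = (0.9519,0.3065); ey = (-0.3065,0.9519)
P = B + -3.27·ex + -2.80·ey = (-2.6016,-1.6979)

-2.60 -1.70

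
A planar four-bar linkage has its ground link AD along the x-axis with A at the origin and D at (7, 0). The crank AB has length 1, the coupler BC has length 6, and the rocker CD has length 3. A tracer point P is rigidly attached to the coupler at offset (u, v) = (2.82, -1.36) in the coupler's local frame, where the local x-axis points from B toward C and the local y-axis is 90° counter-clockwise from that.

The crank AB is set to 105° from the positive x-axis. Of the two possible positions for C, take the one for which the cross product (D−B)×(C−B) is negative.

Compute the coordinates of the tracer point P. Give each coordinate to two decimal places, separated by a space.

1.46 -1.65

A=(0,0), D=(7.00,0)
B = A + 1.00·(cos105°, sin105°) = (-0.2588, 0.9659)
|BD| = 7.3228
circle(B,6.00) ∩ circle(D,3.00): a=5.5050, h=2.3865
  candidates: C₊=(5.5128,2.6054) cross=17.476; C₋=(4.8832,-2.1259) cross=-17.476
  mode - wants cross < 0 → take C=(4.8832,-2.1259) (cross=-17.476)
ex = (C−B)/|BC| = (0.8570,-0.5153); ey = (0.5153,0.8570)
P = B + 2.82·ex + -1.36·ey = (1.4571,-1.6528)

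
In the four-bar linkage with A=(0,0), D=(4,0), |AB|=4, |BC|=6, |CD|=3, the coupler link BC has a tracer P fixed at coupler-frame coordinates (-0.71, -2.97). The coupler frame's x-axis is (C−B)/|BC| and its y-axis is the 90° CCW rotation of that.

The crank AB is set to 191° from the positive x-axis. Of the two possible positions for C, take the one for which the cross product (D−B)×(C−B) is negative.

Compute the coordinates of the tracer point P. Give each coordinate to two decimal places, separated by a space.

-5.30 -3.49

A=(0,0), D=(4.00,0)
B = A + 4.00·(cos191°, sin191°) = (-3.9265, -0.7632)
|BD| = 7.9632
circle(B,6.00) ∩ circle(D,3.00): a=5.6769, h=1.9424
  candidates: C₊=(1.5381,1.7143) cross=15.468; C₋=(1.9104,-2.1526) cross=-15.468
  mode - wants cross < 0 → take C=(1.9104,-2.1526) (cross=-15.468)
ex = (C−B)/|BC| = (0.9728,-0.2316); ey = (0.2316,0.9728)
P = B + -0.71·ex + -2.97·ey = (-5.3049,-3.4881)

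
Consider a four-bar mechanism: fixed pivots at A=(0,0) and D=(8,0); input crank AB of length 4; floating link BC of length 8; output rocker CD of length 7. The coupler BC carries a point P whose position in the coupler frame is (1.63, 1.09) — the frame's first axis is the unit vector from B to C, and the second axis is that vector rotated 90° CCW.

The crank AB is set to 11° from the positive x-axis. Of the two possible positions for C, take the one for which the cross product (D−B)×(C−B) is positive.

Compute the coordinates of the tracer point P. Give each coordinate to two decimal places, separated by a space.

A=(0,0), D=(8.00,0)
B = A + 4.00·(cos11°, sin11°) = (3.9265, 0.7632)
|BD| = 4.1444
circle(B,8.00) ∩ circle(D,7.00): a=3.8819, h=6.9951
  candidates: C₊=(9.0302,6.9238) cross=28.990; C₋=(6.4538,-6.8271) cross=-28.990
  mode + wants cross > 0 → take C=(9.0302,6.9238) (cross=28.990)
ex = (C−B)/|BC| = (0.6380,0.7701); ey = (-0.7701,0.6380)
P = B + 1.63·ex + 1.09·ey = (4.1270,2.7138)

4.13 2.71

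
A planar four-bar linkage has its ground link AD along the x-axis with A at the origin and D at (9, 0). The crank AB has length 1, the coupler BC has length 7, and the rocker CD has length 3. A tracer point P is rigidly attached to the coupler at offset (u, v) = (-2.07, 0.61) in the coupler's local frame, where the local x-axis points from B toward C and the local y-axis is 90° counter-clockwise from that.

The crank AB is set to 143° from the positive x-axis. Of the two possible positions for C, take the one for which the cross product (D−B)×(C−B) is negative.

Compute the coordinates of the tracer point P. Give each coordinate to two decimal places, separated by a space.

A=(0,0), D=(9.00,0)
B = A + 1.00·(cos143°, sin143°) = (-0.7986, 0.6018)
|BD| = 9.8171
circle(B,7.00) ∩ circle(D,3.00): a=6.9458, h=0.8693
  candidates: C₊=(6.1874,1.0437) cross=8.534; C₋=(6.0808,-0.6917) cross=-8.534
  mode - wants cross < 0 → take C=(6.0808,-0.6917) (cross=-8.534)
ex = (C−B)/|BC| = (0.9828,-0.1848); ey = (0.1848,0.9828)
P = B + -2.07·ex + 0.61·ey = (-2.7203,1.5838)

-2.72 1.58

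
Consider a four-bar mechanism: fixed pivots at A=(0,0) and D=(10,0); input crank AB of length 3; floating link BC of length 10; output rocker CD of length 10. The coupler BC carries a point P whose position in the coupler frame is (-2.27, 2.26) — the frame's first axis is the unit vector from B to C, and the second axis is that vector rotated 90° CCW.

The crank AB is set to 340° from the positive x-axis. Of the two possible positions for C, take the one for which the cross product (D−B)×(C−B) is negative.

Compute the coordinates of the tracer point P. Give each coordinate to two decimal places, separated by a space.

3.67 2.06

A=(0,0), D=(10.00,0)
B = A + 3.00·(cos340°, sin340°) = (2.8191, -1.0261)
|BD| = 7.2539
circle(B,10.00) ∩ circle(D,10.00): a=3.6269, h=9.3191
  candidates: C₊=(5.0914,8.7124) cross=67.599; C₋=(7.7277,-9.7384) cross=-67.599
  mode - wants cross < 0 → take C=(7.7277,-9.7384) (cross=-67.599)
ex = (C−B)/|BC| = (0.4909,-0.8712); ey = (0.8712,0.4909)
P = B + -2.27·ex + 2.26·ey = (3.6738,2.0610)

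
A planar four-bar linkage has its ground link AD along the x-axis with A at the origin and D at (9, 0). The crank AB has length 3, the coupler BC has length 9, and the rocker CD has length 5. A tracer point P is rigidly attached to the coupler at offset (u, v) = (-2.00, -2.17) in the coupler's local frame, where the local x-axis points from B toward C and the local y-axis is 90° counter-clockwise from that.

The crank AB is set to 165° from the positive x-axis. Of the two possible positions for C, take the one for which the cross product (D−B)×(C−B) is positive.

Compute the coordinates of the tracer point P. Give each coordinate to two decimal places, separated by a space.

-4.09 -1.92

A=(0,0), D=(9.00,0)
B = A + 3.00·(cos165°, sin165°) = (-2.8978, 0.7765)
|BD| = 11.9231
circle(B,9.00) ∩ circle(D,5.00): a=8.3099, h=3.4562
  candidates: C₊=(5.6196,3.6841) cross=41.208; C₋=(5.1694,-3.2135) cross=-41.208
  mode + wants cross > 0 → take C=(5.6196,3.6841) (cross=41.208)
ex = (C−B)/|BC| = (0.9464,0.3231); ey = (-0.3231,0.9464)
P = B + -2.00·ex + -2.17·ey = (-4.0895,-1.9233)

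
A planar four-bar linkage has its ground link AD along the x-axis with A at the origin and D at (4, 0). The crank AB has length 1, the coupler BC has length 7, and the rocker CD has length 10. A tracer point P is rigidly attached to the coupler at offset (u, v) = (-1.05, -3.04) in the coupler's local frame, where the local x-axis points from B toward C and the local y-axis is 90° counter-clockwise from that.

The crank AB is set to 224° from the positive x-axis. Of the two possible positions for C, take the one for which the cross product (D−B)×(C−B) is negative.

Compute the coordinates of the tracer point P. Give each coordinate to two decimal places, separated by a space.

A=(0,0), D=(4.00,0)
B = A + 1.00·(cos224°, sin224°) = (-0.7193, -0.6947)
|BD| = 4.7702
circle(B,7.00) ∩ circle(D,10.00): a=-2.9606, h=6.3431
  candidates: C₊=(-4.5721,5.1497) cross=30.258; C₋=(-2.7247,-7.4013) cross=-30.258
  mode - wants cross < 0 → take C=(-2.7247,-7.4013) (cross=-30.258)
ex = (C−B)/|BC| = (-0.2865,-0.9581); ey = (0.9581,-0.2865)
P = B + -1.05·ex + -3.04·ey = (-3.3311,1.1822)

-3.33 1.18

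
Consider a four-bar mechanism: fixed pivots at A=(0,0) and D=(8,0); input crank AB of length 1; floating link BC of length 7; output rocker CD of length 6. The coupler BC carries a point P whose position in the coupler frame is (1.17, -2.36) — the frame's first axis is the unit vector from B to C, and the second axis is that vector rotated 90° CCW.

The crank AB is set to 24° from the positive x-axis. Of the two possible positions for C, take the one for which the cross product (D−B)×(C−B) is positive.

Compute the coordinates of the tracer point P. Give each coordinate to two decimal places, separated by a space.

3.44 -0.34

A=(0,0), D=(8.00,0)
B = A + 1.00·(cos24°, sin24°) = (0.9135, 0.4067)
|BD| = 7.0981
circle(B,7.00) ∩ circle(D,6.00): a=4.4648, h=5.3913
  candidates: C₊=(5.6799,5.5333) cross=38.268; C₋=(5.0621,-5.2315) cross=-38.268
  mode + wants cross > 0 → take C=(5.6799,5.5333) (cross=38.268)
ex = (C−B)/|BC| = (0.6809,0.7324); ey = (-0.7324,0.6809)
P = B + 1.17·ex + -2.36·ey = (3.4386,-0.3434)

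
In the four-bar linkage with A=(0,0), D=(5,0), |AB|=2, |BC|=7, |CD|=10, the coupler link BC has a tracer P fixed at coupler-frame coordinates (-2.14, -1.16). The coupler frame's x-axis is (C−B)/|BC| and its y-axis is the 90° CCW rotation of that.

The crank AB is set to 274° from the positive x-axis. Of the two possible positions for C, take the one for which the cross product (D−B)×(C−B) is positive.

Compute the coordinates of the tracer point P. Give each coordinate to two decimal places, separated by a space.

A=(0,0), D=(5.00,0)
B = A + 2.00·(cos274°, sin274°) = (0.1395, -1.9951)
|BD| = 5.2540
circle(B,7.00) ∩ circle(D,10.00): a=-2.2264, h=6.6365
  candidates: C₊=(-4.4402,3.2988) cross=34.868; C₋=(0.6000,-8.9800) cross=-34.868
  mode + wants cross > 0 → take C=(-4.4402,3.2988) (cross=34.868)
ex = (C−B)/|BC| = (-0.6542,0.7563); ey = (-0.7563,-0.6542)
P = B + -2.14·ex + -1.16·ey = (2.4169,-2.8546)

2.42 -2.85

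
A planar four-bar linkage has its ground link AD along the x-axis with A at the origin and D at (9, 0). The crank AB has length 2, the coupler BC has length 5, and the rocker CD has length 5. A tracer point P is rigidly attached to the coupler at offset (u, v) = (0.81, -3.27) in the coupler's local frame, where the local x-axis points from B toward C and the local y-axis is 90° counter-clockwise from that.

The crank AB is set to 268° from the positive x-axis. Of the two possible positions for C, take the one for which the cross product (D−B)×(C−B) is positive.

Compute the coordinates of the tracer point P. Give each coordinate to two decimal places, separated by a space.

A=(0,0), D=(9.00,0)
B = A + 2.00·(cos268°, sin268°) = (-0.0698, -1.9988)
|BD| = 9.2874
circle(B,5.00) ∩ circle(D,5.00): a=4.6437, h=1.8536
  candidates: C₊=(4.0662,0.8108) cross=17.215; C₋=(4.8640,-2.8096) cross=-17.215
  mode + wants cross > 0 → take C=(4.0662,0.8108) (cross=17.215)
ex = (C−B)/|BC| = (0.8272,0.5619); ey = (-0.5619,0.8272)
P = B + 0.81·ex + -3.27·ey = (2.4377,-4.2486)

2.44 -4.25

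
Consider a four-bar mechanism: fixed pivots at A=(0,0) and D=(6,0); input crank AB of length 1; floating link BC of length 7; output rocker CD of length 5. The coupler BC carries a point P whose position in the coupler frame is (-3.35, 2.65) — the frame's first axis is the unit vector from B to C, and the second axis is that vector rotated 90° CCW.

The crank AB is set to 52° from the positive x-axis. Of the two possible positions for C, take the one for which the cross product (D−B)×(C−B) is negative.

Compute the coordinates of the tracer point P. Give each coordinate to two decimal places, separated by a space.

0.76 5.06

A=(0,0), D=(6.00,0)
B = A + 1.00·(cos52°, sin52°) = (0.6157, 0.7880)
|BD| = 5.4417
circle(B,7.00) ∩ circle(D,5.00): a=4.9260, h=4.9733
  candidates: C₊=(6.2100,4.9956) cross=27.063; C₋=(4.7696,-4.8462) cross=-27.063
  mode - wants cross < 0 → take C=(4.7696,-4.8462) (cross=-27.063)
ex = (C−B)/|BC| = (0.5934,-0.8049); ey = (0.8049,0.5934)
P = B + -3.35·ex + 2.65·ey = (0.7607,5.0570)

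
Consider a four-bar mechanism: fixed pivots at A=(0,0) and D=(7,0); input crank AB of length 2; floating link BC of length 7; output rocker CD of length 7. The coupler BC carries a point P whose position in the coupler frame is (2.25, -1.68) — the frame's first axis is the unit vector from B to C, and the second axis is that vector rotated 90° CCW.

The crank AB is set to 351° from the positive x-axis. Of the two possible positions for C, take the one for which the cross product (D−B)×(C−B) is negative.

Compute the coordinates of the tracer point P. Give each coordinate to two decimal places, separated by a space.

A=(0,0), D=(7.00,0)
B = A + 2.00·(cos351°, sin351°) = (1.9754, -0.3129)
|BD| = 5.0344
circle(B,7.00) ∩ circle(D,7.00): a=2.5172, h=6.5318
  candidates: C₊=(4.0818,6.3627) cross=32.883; C₋=(4.8936,-6.6756) cross=-32.883
  mode - wants cross < 0 → take C=(4.8936,-6.6756) (cross=-32.883)
ex = (C−B)/|BC| = (0.4169,-0.9090); ey = (0.9090,0.4169)
P = B + 2.25·ex + -1.68·ey = (1.3863,-3.0584)

1.39 -3.06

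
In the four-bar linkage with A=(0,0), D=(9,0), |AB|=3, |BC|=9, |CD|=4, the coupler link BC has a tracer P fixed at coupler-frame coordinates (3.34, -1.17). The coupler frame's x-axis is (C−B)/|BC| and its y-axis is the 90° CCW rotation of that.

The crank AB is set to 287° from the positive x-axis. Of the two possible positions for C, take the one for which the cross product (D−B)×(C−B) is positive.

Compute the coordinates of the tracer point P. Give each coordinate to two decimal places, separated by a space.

A=(0,0), D=(9.00,0)
B = A + 3.00·(cos287°, sin287°) = (0.8771, -2.8689)
|BD| = 8.6146
circle(B,9.00) ∩ circle(D,4.00): a=8.0800, h=3.9641
  candidates: C₊=(7.1757,3.5598) cross=34.149; C₋=(9.8160,-3.9159) cross=-34.149
  mode + wants cross > 0 → take C=(7.1757,3.5598) (cross=34.149)
ex = (C−B)/|BC| = (0.6998,0.7143); ey = (-0.7143,0.6998)
P = B + 3.34·ex + -1.17·ey = (4.0503,-1.3020)

4.05 -1.30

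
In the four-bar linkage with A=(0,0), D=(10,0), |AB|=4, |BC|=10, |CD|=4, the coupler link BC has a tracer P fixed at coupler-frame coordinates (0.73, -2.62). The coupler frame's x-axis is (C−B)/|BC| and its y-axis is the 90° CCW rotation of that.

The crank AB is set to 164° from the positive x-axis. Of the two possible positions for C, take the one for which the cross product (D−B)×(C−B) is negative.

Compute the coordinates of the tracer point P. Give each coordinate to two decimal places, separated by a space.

A=(0,0), D=(10.00,0)
B = A + 4.00·(cos164°, sin164°) = (-3.8450, 1.1025)
|BD| = 13.8889
circle(B,10.00) ∩ circle(D,4.00): a=9.9684, h=0.7938
  candidates: C₊=(6.1550,1.1025) cross=11.025; C₋=(6.0289,-0.4801) cross=-11.025
  mode - wants cross < 0 → take C=(6.0289,-0.4801) (cross=-11.025)
ex = (C−B)/|BC| = (0.9874,-0.1583); ey = (0.1583,0.9874)
P = B + 0.73·ex + -2.62·ey = (-3.5389,-1.6000)

-3.54 -1.60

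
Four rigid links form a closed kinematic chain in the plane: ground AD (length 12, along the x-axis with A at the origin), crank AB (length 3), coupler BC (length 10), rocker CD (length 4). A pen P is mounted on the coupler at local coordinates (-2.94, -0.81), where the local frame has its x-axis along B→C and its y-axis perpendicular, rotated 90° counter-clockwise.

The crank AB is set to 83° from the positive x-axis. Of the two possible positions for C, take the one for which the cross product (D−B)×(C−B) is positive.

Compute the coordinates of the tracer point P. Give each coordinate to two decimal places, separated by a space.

-2.51 1.97

A=(0,0), D=(12.00,0)
B = A + 3.00·(cos83°, sin83°) = (0.3656, 2.9776)
|BD| = 12.0094
circle(B,10.00) ∩ circle(D,4.00): a=9.5020, h=3.1165
  candidates: C₊=(10.3436,3.6409) cross=37.428; C₋=(8.7981,-2.3975) cross=-37.428
  mode + wants cross > 0 → take C=(10.3436,3.6409) (cross=37.428)
ex = (C−B)/|BC| = (0.9978,0.0663); ey = (-0.0663,0.9978)
P = B + -2.94·ex + -0.81·ey = (-2.5142,1.9744)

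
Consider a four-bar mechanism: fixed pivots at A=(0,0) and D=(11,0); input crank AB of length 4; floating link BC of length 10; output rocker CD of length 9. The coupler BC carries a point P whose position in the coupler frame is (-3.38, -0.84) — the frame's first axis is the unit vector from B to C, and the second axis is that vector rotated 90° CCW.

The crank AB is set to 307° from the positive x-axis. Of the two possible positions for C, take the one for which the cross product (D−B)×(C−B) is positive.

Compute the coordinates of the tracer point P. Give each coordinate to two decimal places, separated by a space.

A=(0,0), D=(11.00,0)
B = A + 4.00·(cos307°, sin307°) = (2.4073, -3.1945)
|BD| = 9.1673
circle(B,10.00) ∩ circle(D,9.00): a=5.6200, h=8.2714
  candidates: C₊=(4.7926,6.5168) cross=75.827; C₋=(10.5573,-8.9891) cross=-75.827
  mode + wants cross > 0 → take C=(4.7926,6.5168) (cross=75.827)
ex = (C−B)/|BC| = (0.2385,0.9711); ey = (-0.9711,0.2385)
P = B + -3.38·ex + -0.84·ey = (2.4168,-6.6773)

2.42 -6.68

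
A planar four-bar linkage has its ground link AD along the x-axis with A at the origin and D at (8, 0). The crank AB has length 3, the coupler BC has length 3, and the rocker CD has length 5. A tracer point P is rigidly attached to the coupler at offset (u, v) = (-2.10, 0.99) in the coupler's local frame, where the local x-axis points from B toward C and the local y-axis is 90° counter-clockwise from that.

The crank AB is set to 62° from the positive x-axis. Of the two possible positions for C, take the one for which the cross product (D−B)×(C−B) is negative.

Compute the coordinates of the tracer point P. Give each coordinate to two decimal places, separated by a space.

1.13 4.95

A=(0,0), D=(8.00,0)
B = A + 3.00·(cos62°, sin62°) = (1.4084, 2.6488)
|BD| = 7.1039
circle(B,3.00) ∩ circle(D,5.00): a=2.4258, h=1.7651
  candidates: C₊=(4.3174,3.3821) cross=12.539; C₋=(3.0011,0.1066) cross=-12.539
  mode - wants cross < 0 → take C=(3.0011,0.1066) (cross=-12.539)
ex = (C−B)/|BC| = (0.5309,-0.8474); ey = (0.8474,0.5309)
P = B + -2.10·ex + 0.99·ey = (1.1325,4.9540)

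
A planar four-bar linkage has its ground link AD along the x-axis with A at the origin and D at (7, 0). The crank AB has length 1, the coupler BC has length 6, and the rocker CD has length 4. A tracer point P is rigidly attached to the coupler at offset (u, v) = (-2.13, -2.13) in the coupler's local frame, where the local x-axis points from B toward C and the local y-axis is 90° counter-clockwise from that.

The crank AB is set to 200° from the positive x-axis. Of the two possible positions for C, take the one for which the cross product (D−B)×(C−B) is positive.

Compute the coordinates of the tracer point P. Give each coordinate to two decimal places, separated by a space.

A=(0,0), D=(7.00,0)
B = A + 1.00·(cos200°, sin200°) = (-0.9397, -0.3420)
|BD| = 7.9471
circle(B,6.00) ∩ circle(D,4.00): a=5.2319, h=2.9373
  candidates: C₊=(4.1609,2.8177) cross=23.343; C₋=(4.4137,-3.0514) cross=-23.343
  mode + wants cross > 0 → take C=(4.1609,2.8177) (cross=23.343)
ex = (C−B)/|BC| = (0.8501,0.5266); ey = (-0.5266,0.8501)
P = B + -2.13·ex + -2.13·ey = (-1.6287,-3.2744)

-1.63 -3.27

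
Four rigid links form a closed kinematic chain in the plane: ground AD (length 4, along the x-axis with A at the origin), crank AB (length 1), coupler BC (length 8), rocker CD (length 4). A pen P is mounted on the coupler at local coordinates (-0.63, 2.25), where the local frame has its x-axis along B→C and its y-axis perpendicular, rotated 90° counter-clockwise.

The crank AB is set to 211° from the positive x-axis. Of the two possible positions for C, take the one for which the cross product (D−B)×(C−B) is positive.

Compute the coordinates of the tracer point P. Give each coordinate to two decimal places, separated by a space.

-2.50 1.14

A=(0,0), D=(4.00,0)
B = A + 1.00·(cos211°, sin211°) = (-0.8572, -0.5150)
|BD| = 4.8844
circle(B,8.00) ∩ circle(D,4.00): a=7.3558, h=3.1452
  candidates: C₊=(6.1260,3.3882) cross=15.362; C₋=(6.7893,-2.8670) cross=-15.362
  mode + wants cross > 0 → take C=(6.1260,3.3882) (cross=15.362)
ex = (C−B)/|BC| = (0.8729,0.4879); ey = (-0.4879,0.8729)
P = B + -0.63·ex + 2.25·ey = (-2.5049,1.1416)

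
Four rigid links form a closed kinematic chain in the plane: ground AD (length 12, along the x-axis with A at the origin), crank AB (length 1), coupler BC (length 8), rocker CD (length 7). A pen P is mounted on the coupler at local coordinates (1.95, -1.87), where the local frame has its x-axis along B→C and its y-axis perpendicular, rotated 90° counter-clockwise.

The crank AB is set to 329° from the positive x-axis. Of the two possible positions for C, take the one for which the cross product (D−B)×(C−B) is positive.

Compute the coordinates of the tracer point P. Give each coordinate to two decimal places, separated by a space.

A=(0,0), D=(12.00,0)
B = A + 1.00·(cos329°, sin329°) = (0.8572, -0.5150)
|BD| = 11.1547
circle(B,8.00) ∩ circle(D,7.00): a=6.2497, h=4.9941
  candidates: C₊=(6.8696,4.7623) cross=55.708; C₋=(7.3308,-5.2152) cross=-55.708
  mode + wants cross > 0 → take C=(6.8696,4.7623) (cross=55.708)
ex = (C−B)/|BC| = (0.7516,0.6597); ey = (-0.6597,0.7516)
P = B + 1.95·ex + -1.87·ey = (3.5563,-0.6341)

3.56 -0.63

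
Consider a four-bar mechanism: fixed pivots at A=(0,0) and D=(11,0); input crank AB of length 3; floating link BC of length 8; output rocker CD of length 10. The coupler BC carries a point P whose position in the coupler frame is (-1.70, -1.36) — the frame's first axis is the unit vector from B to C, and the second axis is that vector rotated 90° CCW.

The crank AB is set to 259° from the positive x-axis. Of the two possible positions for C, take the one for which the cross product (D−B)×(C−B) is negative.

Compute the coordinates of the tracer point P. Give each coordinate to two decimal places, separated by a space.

A=(0,0), D=(11.00,0)
B = A + 3.00·(cos259°, sin259°) = (-0.5724, -2.9449)
|BD| = 11.9412
circle(B,8.00) ∩ circle(D,10.00): a=4.4632, h=6.6392
  candidates: C₊=(2.1156,4.5900) cross=79.281; C₋=(5.3903,-8.2784) cross=-79.281
  mode - wants cross < 0 → take C=(5.3903,-8.2784) (cross=-79.281)
ex = (C−B)/|BC| = (0.7453,-0.6667); ey = (0.6667,0.7453)
P = B + -1.70·ex + -1.36·ey = (-2.7462,-2.8252)

-2.75 -2.83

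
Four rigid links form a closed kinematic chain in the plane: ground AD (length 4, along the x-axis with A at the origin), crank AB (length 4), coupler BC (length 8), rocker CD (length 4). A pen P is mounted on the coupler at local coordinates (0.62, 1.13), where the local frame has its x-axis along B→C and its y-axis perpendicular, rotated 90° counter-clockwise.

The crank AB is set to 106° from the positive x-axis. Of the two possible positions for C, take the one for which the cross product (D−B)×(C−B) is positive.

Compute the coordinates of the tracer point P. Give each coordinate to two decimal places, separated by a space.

A=(0,0), D=(4.00,0)
B = A + 4.00·(cos106°, sin106°) = (-1.1025, 3.8450)
|BD| = 6.3891
circle(B,8.00) ∩ circle(D,4.00): a=6.9509, h=3.9603
  candidates: C₊=(6.8321,2.8247) cross=25.303; C₋=(2.0653,-3.5010) cross=-25.303
  mode + wants cross > 0 → take C=(6.8321,2.8247) (cross=25.303)
ex = (C−B)/|BC| = (0.9918,-0.1275); ey = (0.1275,0.9918)
P = B + 0.62·ex + 1.13·ey = (-0.3435,4.8867)

-0.34 4.89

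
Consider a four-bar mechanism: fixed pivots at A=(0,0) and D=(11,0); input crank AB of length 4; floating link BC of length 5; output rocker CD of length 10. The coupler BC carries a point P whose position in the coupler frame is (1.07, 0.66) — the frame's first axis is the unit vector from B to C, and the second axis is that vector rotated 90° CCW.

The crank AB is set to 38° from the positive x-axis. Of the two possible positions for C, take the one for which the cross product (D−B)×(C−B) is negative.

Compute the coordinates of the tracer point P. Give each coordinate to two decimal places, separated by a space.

3.35 1.22

A=(0,0), D=(11.00,0)
B = A + 4.00·(cos38°, sin38°) = (3.1520, 2.4626)
|BD| = 8.2253
circle(B,5.00) ∩ circle(D,10.00): a=-0.4465, h=4.9800
  candidates: C₊=(4.2171,7.3479) cross=40.962; C₋=(1.2350,-2.1553) cross=-40.962
  mode - wants cross < 0 → take C=(1.2350,-2.1553) (cross=-40.962)
ex = (C−B)/|BC| = (-0.3834,-0.9236); ey = (0.9236,-0.3834)
P = B + 1.07·ex + 0.66·ey = (3.3514,1.2214)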